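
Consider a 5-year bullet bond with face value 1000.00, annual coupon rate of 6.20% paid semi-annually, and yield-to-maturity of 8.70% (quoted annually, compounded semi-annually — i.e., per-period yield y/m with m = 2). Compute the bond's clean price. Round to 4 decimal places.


Answer: Price = 900.3575

Derivation:
Coupon per period c = face * coupon_rate / m = 31.000000
Periods per year m = 2; per-period yield y/m = 0.043500
Number of cashflows N = 10
Cashflows (t years, CF_t, discount factor 1/(1+y/m)^(m*t), PV):
  t = 0.5000: CF_t = 31.000000, DF = 0.958313, PV = 29.707714
  t = 1.0000: CF_t = 31.000000, DF = 0.918365, PV = 28.469300
  t = 1.5000: CF_t = 31.000000, DF = 0.880081, PV = 27.282511
  t = 2.0000: CF_t = 31.000000, DF = 0.843393, PV = 26.145195
  t = 2.5000: CF_t = 31.000000, DF = 0.808235, PV = 25.055290
  t = 3.0000: CF_t = 31.000000, DF = 0.774543, PV = 24.010819
  t = 3.5000: CF_t = 31.000000, DF = 0.742254, PV = 23.009889
  t = 4.0000: CF_t = 31.000000, DF = 0.711312, PV = 22.050684
  t = 4.5000: CF_t = 31.000000, DF = 0.681660, PV = 21.131465
  t = 5.0000: CF_t = 1031.000000, DF = 0.653244, PV = 673.494621
Price P = sum_t PV_t = 900.357487


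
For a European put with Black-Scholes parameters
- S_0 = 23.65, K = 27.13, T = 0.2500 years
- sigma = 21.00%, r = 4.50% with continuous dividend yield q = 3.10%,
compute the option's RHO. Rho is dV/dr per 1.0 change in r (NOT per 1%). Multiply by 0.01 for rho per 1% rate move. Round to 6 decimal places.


d1 = -1.2215667784; d2 = -1.3265667784
phi(d1) = 0.1891809659; exp(-qT) = 0.9922799538; exp(-rT) = 0.9888130446
N(-d2) = 0.9076739843
Rho = -K*T*exp(-rT)*N(-d2) = -27.1300 * 0.2500 * 0.9888130446 * 0.9076739843 = -6.087429

Answer: Rho = -6.087429


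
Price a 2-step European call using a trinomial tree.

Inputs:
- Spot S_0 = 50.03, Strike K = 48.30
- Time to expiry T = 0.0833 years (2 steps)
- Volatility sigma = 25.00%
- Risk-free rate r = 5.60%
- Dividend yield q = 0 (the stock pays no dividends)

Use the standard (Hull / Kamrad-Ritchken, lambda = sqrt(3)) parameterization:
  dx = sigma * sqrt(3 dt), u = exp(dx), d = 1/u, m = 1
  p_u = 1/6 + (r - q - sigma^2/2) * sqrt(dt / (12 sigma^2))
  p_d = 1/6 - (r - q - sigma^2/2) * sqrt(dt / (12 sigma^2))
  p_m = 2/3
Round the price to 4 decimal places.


dt = T/N = 0.041650; dx = sigma*sqrt(3*dt) = 0.088371
u = exp(dx) = 1.092393; d = 1/u = 0.915421
p_u = 0.172499, p_m = 0.666667, p_d = 0.160834
Discount per step: exp(-r*dt) = 0.997670
Stock lattice S(k, j) with j the centered position index:
  k=0: S(0,+0) = 50.0300
  k=1: S(1,-1) = 45.7985; S(1,+0) = 50.0300; S(1,+1) = 54.6524
  k=2: S(2,-2) = 41.9250; S(2,-1) = 45.7985; S(2,+0) = 50.0300; S(2,+1) = 54.6524; S(2,+2) = 59.7019
Terminal payoffs V(N, j) = max(S_T - K, 0):
  V(2,-2) = 0.000000; V(2,-1) = 0.000000; V(2,+0) = 1.730000; V(2,+1) = 6.352420; V(2,+2) = 11.401919
Backward induction: V(k, j) = exp(-r*dt) * [p_u * V(k+1, j+1) + p_m * V(k+1, j) + p_d * V(k+1, j-1)]
  V(1,-1) = exp(-r*dt) * [p_u*1.730000 + p_m*0.000000 + p_d*0.000000] = 0.297728
  V(1,+0) = exp(-r*dt) * [p_u*6.352420 + p_m*1.730000 + p_d*0.000000] = 2.243881
  V(1,+1) = exp(-r*dt) * [p_u*11.401919 + p_m*6.352420 + p_d*1.730000] = 6.464915
  V(0,+0) = exp(-r*dt) * [p_u*6.464915 + p_m*2.243881 + p_d*0.297728] = 2.652803

Answer: Price = V(0,0) = 2.6528


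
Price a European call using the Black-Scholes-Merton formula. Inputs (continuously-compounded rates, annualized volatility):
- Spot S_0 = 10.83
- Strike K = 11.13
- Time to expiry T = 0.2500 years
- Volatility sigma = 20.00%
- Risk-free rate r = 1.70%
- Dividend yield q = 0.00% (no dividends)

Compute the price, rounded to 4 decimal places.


d1 = (ln(S/K) + (r - q + 0.5*sigma^2) * T) / (sigma * sqrt(T)) = -0.18074104
d2 = d1 - sigma * sqrt(T) = -0.28074104
exp(-rT) = 0.99575902; exp(-qT) = 1.00000000
C = S_0 * exp(-qT) * N(d1) - K * exp(-rT) * N(d2)
N(d1) = 0.42828542; N(d2) = 0.38945451
C = 10.8300 * 1.00000000 * 0.42828542 - 11.1300 * 0.99575902 * 0.38945451 = 0.3221

Answer: Price = 0.3221


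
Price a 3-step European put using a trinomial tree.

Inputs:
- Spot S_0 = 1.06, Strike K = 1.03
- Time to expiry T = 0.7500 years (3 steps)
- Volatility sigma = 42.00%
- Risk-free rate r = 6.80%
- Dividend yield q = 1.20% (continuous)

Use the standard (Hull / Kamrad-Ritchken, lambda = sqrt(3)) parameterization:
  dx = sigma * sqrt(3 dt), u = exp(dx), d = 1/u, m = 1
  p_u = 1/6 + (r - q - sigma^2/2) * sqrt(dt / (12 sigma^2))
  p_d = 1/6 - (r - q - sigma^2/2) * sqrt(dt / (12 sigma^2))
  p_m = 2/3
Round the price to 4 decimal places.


Answer: Price = V(0,0) = 0.1048

Derivation:
dt = T/N = 0.250000; dx = sigma*sqrt(3*dt) = 0.363731
u = exp(dx) = 1.438687; d = 1/u = 0.695078
p_u = 0.155601, p_m = 0.666667, p_d = 0.177733
Discount per step: exp(-r*dt) = 0.983144
Stock lattice S(k, j) with j the centered position index:
  k=0: S(0,+0) = 1.0600
  k=1: S(1,-1) = 0.7368; S(1,+0) = 1.0600; S(1,+1) = 1.5250
  k=2: S(2,-2) = 0.5121; S(2,-1) = 0.7368; S(2,+0) = 1.0600; S(2,+1) = 1.5250; S(2,+2) = 2.1940
  k=3: S(3,-3) = 0.3560; S(3,-2) = 0.5121; S(3,-1) = 0.7368; S(3,+0) = 1.0600; S(3,+1) = 1.5250; S(3,+2) = 2.1940; S(3,+3) = 3.1565
Terminal payoffs V(N, j) = max(K - S_T, 0):
  V(3,-3) = 0.674035; V(3,-2) = 0.517878; V(3,-1) = 0.293217; V(3,+0) = 0.000000; V(3,+1) = 0.000000; V(3,+2) = 0.000000; V(3,+3) = 0.000000
Backward induction: V(k, j) = exp(-r*dt) * [p_u * V(k+1, j+1) + p_m * V(k+1, j) + p_d * V(k+1, j-1)]
  V(2,-2) = exp(-r*dt) * [p_u*0.293217 + p_m*0.517878 + p_d*0.674035] = 0.502067
  V(2,-1) = exp(-r*dt) * [p_u*0.000000 + p_m*0.293217 + p_d*0.517878] = 0.282675
  V(2,+0) = exp(-r*dt) * [p_u*0.000000 + p_m*0.000000 + p_d*0.293217] = 0.051236
  V(2,+1) = exp(-r*dt) * [p_u*0.000000 + p_m*0.000000 + p_d*0.000000] = 0.000000
  V(2,+2) = exp(-r*dt) * [p_u*0.000000 + p_m*0.000000 + p_d*0.000000] = 0.000000
  V(1,-1) = exp(-r*dt) * [p_u*0.051236 + p_m*0.282675 + p_d*0.502067] = 0.280841
  V(1,+0) = exp(-r*dt) * [p_u*0.000000 + p_m*0.051236 + p_d*0.282675] = 0.082975
  V(1,+1) = exp(-r*dt) * [p_u*0.000000 + p_m*0.000000 + p_d*0.051236] = 0.008953
  V(0,+0) = exp(-r*dt) * [p_u*0.008953 + p_m*0.082975 + p_d*0.280841] = 0.104827


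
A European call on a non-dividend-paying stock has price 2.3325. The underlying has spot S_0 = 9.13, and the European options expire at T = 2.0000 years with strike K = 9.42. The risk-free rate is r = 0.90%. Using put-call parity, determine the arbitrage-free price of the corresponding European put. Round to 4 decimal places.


Answer: Put price = 2.4545

Derivation:
Put-call parity: C - P = S_0 * exp(-qT) - K * exp(-rT).
S_0 * exp(-qT) = 9.1300 * 1.00000000 = 9.13000000
K * exp(-rT) = 9.4200 * 0.98216103 = 9.25195692
P = C - S*exp(-qT) + K*exp(-rT)
P = 2.3325 - 9.13000000 + 9.25195692 = 2.4545


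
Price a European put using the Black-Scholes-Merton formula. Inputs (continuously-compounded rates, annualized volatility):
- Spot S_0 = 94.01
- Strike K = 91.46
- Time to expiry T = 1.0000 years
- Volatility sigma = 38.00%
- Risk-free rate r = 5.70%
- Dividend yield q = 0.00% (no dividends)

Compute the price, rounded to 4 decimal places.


Answer: Price = 10.1142

Derivation:
d1 = (ln(S/K) + (r - q + 0.5*sigma^2) * T) / (sigma * sqrt(T)) = 0.41236695
d2 = d1 - sigma * sqrt(T) = 0.03236695
exp(-rT) = 0.94459407; exp(-qT) = 1.00000000
P = K * exp(-rT) * N(-d2) - S_0 * exp(-qT) * N(-d1)
N(-d1) = 0.34003524; N(-d2) = 0.48708971
P = 91.4600 * 0.94459407 * 0.48708971 - 94.0100 * 1.00000000 * 0.34003524 = 10.1142


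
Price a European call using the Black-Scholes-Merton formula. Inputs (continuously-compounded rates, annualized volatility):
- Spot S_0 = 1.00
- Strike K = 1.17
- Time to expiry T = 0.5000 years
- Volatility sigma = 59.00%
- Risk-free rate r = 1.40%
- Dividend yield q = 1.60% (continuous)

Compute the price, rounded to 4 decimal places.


d1 = (ln(S/K) + (r - q + 0.5*sigma^2) * T) / (sigma * sqrt(T)) = -0.17013408
d2 = d1 - sigma * sqrt(T) = -0.58732708
exp(-rT) = 0.99302444; exp(-qT) = 0.99203191
C = S_0 * exp(-qT) * N(d1) - K * exp(-rT) * N(d2)
N(d1) = 0.43245234; N(d2) = 0.27849203
C = 1.0000 * 0.99203191 * 0.43245234 - 1.1700 * 0.99302444 * 0.27849203 = 0.1054

Answer: Price = 0.1054


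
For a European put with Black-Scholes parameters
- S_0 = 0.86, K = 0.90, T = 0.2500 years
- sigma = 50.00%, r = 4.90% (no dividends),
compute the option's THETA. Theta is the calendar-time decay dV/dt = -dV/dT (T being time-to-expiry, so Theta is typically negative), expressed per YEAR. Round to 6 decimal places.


d1 = -0.0078494963; d2 = -0.2578494963
phi(d1) = 0.3989299903; exp(-qT) = 1.0000000000; exp(-rT) = 0.9878247258
Theta = -S*exp(-qT)*phi(d1)*sigma/(2*sqrt(T)) + r*K*exp(-rT)*N(-d2) - q*S*exp(-qT)*N(-d1)
N(-d1) = 0.5031314638; N(-d2) = 0.6017384684; sqrt(T) = 0.5000000000
Term 1 = -0.8600 * 1.0000000000 * 0.3989299903 * 0.5000 / (2 * 0.5000000000) = -0.1715398958
Term 2 = 0.0490 * 0.9000 * 0.9878247258 * 0.6017384684 = 0.0262135753
Term 3 = 0 (no dividend yield, q = 0)
Theta = -0.1715398958 + (0.0262135753) + (0.0000000000) = -0.145326

Answer: Theta = -0.145326


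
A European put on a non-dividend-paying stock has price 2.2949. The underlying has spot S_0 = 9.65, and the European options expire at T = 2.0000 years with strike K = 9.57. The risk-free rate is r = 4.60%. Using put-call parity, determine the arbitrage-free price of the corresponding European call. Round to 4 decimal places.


Answer: Call price = 3.2161

Derivation:
Put-call parity: C - P = S_0 * exp(-qT) - K * exp(-rT).
S_0 * exp(-qT) = 9.6500 * 1.00000000 = 9.65000000
K * exp(-rT) = 9.5700 * 0.91210515 = 8.72884628
C = P + S*exp(-qT) - K*exp(-rT)
C = 2.2949 + 9.65000000 - 8.72884628 = 3.2161


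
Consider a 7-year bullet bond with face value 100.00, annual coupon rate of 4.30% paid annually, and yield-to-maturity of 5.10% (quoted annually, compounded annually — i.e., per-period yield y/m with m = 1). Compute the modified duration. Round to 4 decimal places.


Answer: Modified duration = 5.8693

Derivation:
Coupon per period c = face * coupon_rate / m = 4.300000
Periods per year m = 1; per-period yield y/m = 0.051000
Number of cashflows N = 7
Cashflows (t years, CF_t, discount factor 1/(1+y/m)^(m*t), PV):
  t = 1.0000: CF_t = 4.300000, DF = 0.951475, PV = 4.091342
  t = 2.0000: CF_t = 4.300000, DF = 0.905304, PV = 3.892808
  t = 3.0000: CF_t = 4.300000, DF = 0.861374, PV = 3.703909
  t = 4.0000: CF_t = 4.300000, DF = 0.819576, PV = 3.524176
  t = 5.0000: CF_t = 4.300000, DF = 0.779806, PV = 3.353165
  t = 6.0000: CF_t = 4.300000, DF = 0.741965, PV = 3.190452
  t = 7.0000: CF_t = 104.300000, DF = 0.705961, PV = 73.631779
Price P = sum_t PV_t = 95.387631
First compute Macaulay numerator sum_t t * PV_t:
  t * PV_t at t = 1.0000: 4.091342
  t * PV_t at t = 2.0000: 7.785617
  t * PV_t at t = 3.0000: 11.111727
  t * PV_t at t = 4.0000: 14.096704
  t * PV_t at t = 5.0000: 16.765823
  t * PV_t at t = 6.0000: 19.142710
  t * PV_t at t = 7.0000: 515.422456
Macaulay duration D = 588.416378 / 95.387631 = 6.168686
Modified duration = D / (1 + y/m) = 6.168686 / (1 + 0.051000) = 5.869350


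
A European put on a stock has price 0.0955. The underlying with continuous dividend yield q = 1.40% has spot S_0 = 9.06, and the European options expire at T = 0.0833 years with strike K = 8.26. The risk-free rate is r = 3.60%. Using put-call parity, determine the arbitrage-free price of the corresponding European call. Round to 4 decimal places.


Put-call parity: C - P = S_0 * exp(-qT) - K * exp(-rT).
S_0 * exp(-qT) = 9.0600 * 0.99883448 = 9.04944039
K * exp(-rT) = 8.2600 * 0.99700569 = 8.23526702
C = P + S*exp(-qT) - K*exp(-rT)
C = 0.0955 + 9.04944039 - 8.23526702 = 0.9097

Answer: Call price = 0.9097


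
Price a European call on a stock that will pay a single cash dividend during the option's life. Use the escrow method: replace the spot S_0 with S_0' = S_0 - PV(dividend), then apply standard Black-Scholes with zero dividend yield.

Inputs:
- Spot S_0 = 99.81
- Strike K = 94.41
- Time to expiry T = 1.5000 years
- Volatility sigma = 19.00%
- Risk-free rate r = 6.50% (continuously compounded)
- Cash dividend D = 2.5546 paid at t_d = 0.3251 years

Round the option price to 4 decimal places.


PV(D) = D * exp(-r * t_d) = 2.5546 * 0.97909021 = 2.50118384
S_0' = S_0 - PV(D) = 99.8100 - 2.50118384 = 97.30881616
d1 = (ln(S_0'/K) + (r + sigma^2/2)*T) / (sigma*sqrt(T)) = 0.66530545
d2 = d1 - sigma*sqrt(T) = 0.43260393
exp(-rT) = 0.90710234
N(d1) = 0.74707243; N(d2) = 0.66734873
C = S_0' * N(d1) - K * exp(-rT) * N(d2) = 97.30881616 * 0.74707243 - 94.4100 * 0.90710234 * 0.66734873 = 15.5453

Answer: Price = 15.5453


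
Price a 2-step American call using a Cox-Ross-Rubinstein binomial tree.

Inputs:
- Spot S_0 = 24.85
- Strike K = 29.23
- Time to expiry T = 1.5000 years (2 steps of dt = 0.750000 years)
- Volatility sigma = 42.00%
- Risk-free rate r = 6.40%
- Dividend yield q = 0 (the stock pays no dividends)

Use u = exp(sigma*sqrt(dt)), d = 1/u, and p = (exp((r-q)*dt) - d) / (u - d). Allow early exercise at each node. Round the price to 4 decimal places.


dt = T/N = 0.750000
u = exp(sigma*sqrt(dt)) = 1.438687; d = 1/u = 0.695078
p = (exp((r-q)*dt) - d) / (u - d) = 0.476181
Discount per step: exp(-r*dt) = 0.953134
Stock lattice S(k, i) with i counting down-moves:
  k=0: S(0,0) = 24.8500
  k=1: S(1,0) = 35.7514; S(1,1) = 17.2727
  k=2: S(2,0) = 51.4350; S(2,1) = 24.8500; S(2,2) = 12.0059
Terminal payoffs V(N, i) = max(S_T - K, 0):
  V(2,0) = 22.205011; V(2,1) = 0.000000; V(2,2) = 0.000000
Backward induction: V(k, i) = exp(-r*dt) * [p * V(k+1, i) + (1-p) * V(k+1, i+1)]; then take max(V_cont, immediate exercise) for American.
  V(1,0) = exp(-r*dt) * [p*22.205011 + (1-p)*0.000000] = 10.078063; exercise = 6.521364; V(1,0) = max -> 10.078063
  V(1,1) = exp(-r*dt) * [p*0.000000 + (1-p)*0.000000] = 0.000000; exercise = 0.000000; V(1,1) = max -> 0.000000
  V(0,0) = exp(-r*dt) * [p*10.078063 + (1-p)*0.000000] = 4.574074; exercise = 0.000000; V(0,0) = max -> 4.574074

Answer: Price = V(0,0) = 4.5741


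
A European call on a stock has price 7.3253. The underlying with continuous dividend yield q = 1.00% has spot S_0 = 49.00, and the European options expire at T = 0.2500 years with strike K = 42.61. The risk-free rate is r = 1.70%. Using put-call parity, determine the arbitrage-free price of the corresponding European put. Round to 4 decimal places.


Answer: Put price = 0.8769

Derivation:
Put-call parity: C - P = S_0 * exp(-qT) - K * exp(-rT).
S_0 * exp(-qT) = 49.0000 * 0.99750312 = 48.87765300
K * exp(-rT) = 42.6100 * 0.99575902 = 42.42929178
P = C - S*exp(-qT) + K*exp(-rT)
P = 7.3253 - 48.87765300 + 42.42929178 = 0.8769


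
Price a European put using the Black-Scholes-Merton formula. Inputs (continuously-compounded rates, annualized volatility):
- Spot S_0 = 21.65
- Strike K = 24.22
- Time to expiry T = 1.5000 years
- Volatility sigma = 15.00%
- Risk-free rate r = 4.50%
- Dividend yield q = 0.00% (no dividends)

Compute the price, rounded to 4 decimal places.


Answer: Price = 2.1628

Derivation:
d1 = (ln(S/K) + (r - q + 0.5*sigma^2) * T) / (sigma * sqrt(T)) = -0.15131469
d2 = d1 - sigma * sqrt(T) = -0.33502642
exp(-rT) = 0.93472772; exp(-qT) = 1.00000000
P = K * exp(-rT) * N(-d2) - S_0 * exp(-qT) * N(-d1)
N(-d1) = 0.56013626; N(-d2) = 0.63119742
P = 24.2200 * 0.93472772 * 0.63119742 - 21.6500 * 1.00000000 * 0.56013626 = 2.1628


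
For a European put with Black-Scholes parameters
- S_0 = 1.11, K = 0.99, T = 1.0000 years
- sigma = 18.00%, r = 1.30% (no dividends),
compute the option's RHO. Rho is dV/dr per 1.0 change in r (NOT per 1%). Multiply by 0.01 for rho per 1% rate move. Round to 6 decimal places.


d1 = 0.7978352843; d2 = 0.6178352843
phi(d1) = 0.2901929874; exp(-qT) = 1.0000000000; exp(-rT) = 0.9870841350
N(-d2) = 0.2683419610
Rho = -K*T*exp(-rT)*N(-d2) = -0.9900 * 1.0000 * 0.9870841350 * 0.2683419610 = -0.262227

Answer: Rho = -0.262227


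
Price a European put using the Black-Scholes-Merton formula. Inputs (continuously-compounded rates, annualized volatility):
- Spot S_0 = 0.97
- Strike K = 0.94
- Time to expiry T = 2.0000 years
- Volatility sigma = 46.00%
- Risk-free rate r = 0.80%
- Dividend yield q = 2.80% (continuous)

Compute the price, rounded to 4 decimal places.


Answer: Price = 0.2389

Derivation:
d1 = (ln(S/K) + (r - q + 0.5*sigma^2) * T) / (sigma * sqrt(T)) = 0.31207419
d2 = d1 - sigma * sqrt(T) = -0.33846405
exp(-rT) = 0.98412732; exp(-qT) = 0.94553914
P = K * exp(-rT) * N(-d2) - S_0 * exp(-qT) * N(-d1)
N(-d1) = 0.37749207; N(-d2) = 0.63249324
P = 0.9400 * 0.98412732 * 0.63249324 - 0.9700 * 0.94553914 * 0.37749207 = 0.2389


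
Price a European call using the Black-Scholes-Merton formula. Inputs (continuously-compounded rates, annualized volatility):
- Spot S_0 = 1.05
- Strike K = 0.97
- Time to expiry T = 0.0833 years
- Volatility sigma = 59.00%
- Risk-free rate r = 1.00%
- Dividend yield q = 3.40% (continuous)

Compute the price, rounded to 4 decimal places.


d1 = (ln(S/K) + (r - q + 0.5*sigma^2) * T) / (sigma * sqrt(T)) = 0.53879634
d2 = d1 - sigma * sqrt(T) = 0.36851207
exp(-rT) = 0.99916735; exp(-qT) = 0.99717181
C = S_0 * exp(-qT) * N(d1) - K * exp(-rT) * N(d2)
N(d1) = 0.70498630; N(d2) = 0.64375428
C = 1.0500 * 0.99717181 * 0.70498630 - 0.9700 * 0.99916735 * 0.64375428 = 0.1142

Answer: Price = 0.1142


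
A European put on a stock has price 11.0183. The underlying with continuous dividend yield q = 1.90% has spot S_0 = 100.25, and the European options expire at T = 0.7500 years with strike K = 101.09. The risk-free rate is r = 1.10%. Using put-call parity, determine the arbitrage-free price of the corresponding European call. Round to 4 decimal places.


Put-call parity: C - P = S_0 * exp(-qT) - K * exp(-rT).
S_0 * exp(-qT) = 100.2500 * 0.98585105 = 98.83156783
K * exp(-rT) = 101.0900 * 0.99178394 = 100.25943828
C = P + S*exp(-qT) - K*exp(-rT)
C = 11.0183 + 98.83156783 - 100.25943828 = 9.5904

Answer: Call price = 9.5904


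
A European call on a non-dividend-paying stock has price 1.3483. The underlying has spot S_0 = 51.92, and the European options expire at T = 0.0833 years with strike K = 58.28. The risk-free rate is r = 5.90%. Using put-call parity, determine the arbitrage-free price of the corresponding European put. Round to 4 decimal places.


Put-call parity: C - P = S_0 * exp(-qT) - K * exp(-rT).
S_0 * exp(-qT) = 51.9200 * 1.00000000 = 51.92000000
K * exp(-rT) = 58.2800 * 0.99509736 = 57.99427399
P = C - S*exp(-qT) + K*exp(-rT)
P = 1.3483 - 51.92000000 + 57.99427399 = 7.4226

Answer: Put price = 7.4226


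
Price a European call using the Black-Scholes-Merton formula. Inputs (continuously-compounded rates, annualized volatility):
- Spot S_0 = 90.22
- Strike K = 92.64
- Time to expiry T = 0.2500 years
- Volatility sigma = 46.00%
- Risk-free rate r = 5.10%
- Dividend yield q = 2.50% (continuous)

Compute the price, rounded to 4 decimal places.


d1 = (ln(S/K) + (r - q + 0.5*sigma^2) * T) / (sigma * sqrt(T)) = 0.02817443
d2 = d1 - sigma * sqrt(T) = -0.20182557
exp(-rT) = 0.98733094; exp(-qT) = 0.99376949
C = S_0 * exp(-qT) * N(d1) - K * exp(-rT) * N(d2)
N(d1) = 0.51123848; N(d2) = 0.42002654
C = 90.2200 * 0.99376949 * 0.51123848 - 92.6400 * 0.98733094 * 0.42002654 = 7.4183

Answer: Price = 7.4183


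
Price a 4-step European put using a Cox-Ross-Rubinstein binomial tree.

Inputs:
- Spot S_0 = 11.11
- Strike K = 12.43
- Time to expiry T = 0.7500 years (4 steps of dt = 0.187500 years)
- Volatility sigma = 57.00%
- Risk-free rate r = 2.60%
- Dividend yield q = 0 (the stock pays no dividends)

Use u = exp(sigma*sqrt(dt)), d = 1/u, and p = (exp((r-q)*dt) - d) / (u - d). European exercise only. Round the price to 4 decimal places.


Answer: Price = V(0,0) = 2.8952

Derivation:
dt = T/N = 0.187500
u = exp(sigma*sqrt(dt)) = 1.279945; d = 1/u = 0.781283
p = (exp((r-q)*dt) - d) / (u - d) = 0.448407
Discount per step: exp(-r*dt) = 0.995137
Stock lattice S(k, i) with i counting down-moves:
  k=0: S(0,0) = 11.1100
  k=1: S(1,0) = 14.2202; S(1,1) = 8.6801
  k=2: S(2,0) = 18.2011; S(2,1) = 11.1100; S(2,2) = 6.7816
  k=3: S(3,0) = 23.2964; S(3,1) = 14.2202; S(3,2) = 8.6801; S(3,3) = 5.2983
  k=4: S(4,0) = 29.8181; S(4,1) = 18.2011; S(4,2) = 11.1100; S(4,3) = 6.7816; S(4,4) = 4.1395
Terminal payoffs V(N, i) = max(K - S_T, 0):
  V(4,0) = 0.000000; V(4,1) = 0.000000; V(4,2) = 1.320000; V(4,3) = 5.648413; V(4,4) = 8.290493
Backward induction: V(k, i) = exp(-r*dt) * [p * V(k+1, i) + (1-p) * V(k+1, i+1)].
  V(3,0) = exp(-r*dt) * [p*0.000000 + (1-p)*0.000000] = 0.000000
  V(3,1) = exp(-r*dt) * [p*0.000000 + (1-p)*1.320000] = 0.724562
  V(3,2) = exp(-r*dt) * [p*1.320000 + (1-p)*5.648413] = 3.689492
  V(3,3) = exp(-r*dt) * [p*5.648413 + (1-p)*8.290493] = 7.071210
  V(2,0) = exp(-r*dt) * [p*0.000000 + (1-p)*0.724562] = 0.397720
  V(2,1) = exp(-r*dt) * [p*0.724562 + (1-p)*3.689492] = 2.348519
  V(2,2) = exp(-r*dt) * [p*3.689492 + (1-p)*7.071210] = 5.527810
  V(1,0) = exp(-r*dt) * [p*0.397720 + (1-p)*2.348519] = 1.466600
  V(1,1) = exp(-r*dt) * [p*2.348519 + (1-p)*5.527810] = 4.082244
  V(0,0) = exp(-r*dt) * [p*1.466600 + (1-p)*4.082244] = 2.895222


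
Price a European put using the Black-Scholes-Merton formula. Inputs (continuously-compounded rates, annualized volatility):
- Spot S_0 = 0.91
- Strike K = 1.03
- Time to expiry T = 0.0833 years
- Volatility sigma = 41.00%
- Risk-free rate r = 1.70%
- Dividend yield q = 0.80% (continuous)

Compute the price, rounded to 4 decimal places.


d1 = (ln(S/K) + (r - q + 0.5*sigma^2) * T) / (sigma * sqrt(T)) = -0.98128407
d2 = d1 - sigma * sqrt(T) = -1.09961720
exp(-rT) = 0.99858490; exp(-qT) = 0.99933382
P = K * exp(-rT) * N(-d2) - S_0 * exp(-qT) * N(-d1)
N(-d1) = 0.83677366; N(-d2) = 0.86425053
P = 1.0300 * 0.99858490 * 0.86425053 - 0.9100 * 0.99933382 * 0.83677366 = 0.1280

Answer: Price = 0.1280


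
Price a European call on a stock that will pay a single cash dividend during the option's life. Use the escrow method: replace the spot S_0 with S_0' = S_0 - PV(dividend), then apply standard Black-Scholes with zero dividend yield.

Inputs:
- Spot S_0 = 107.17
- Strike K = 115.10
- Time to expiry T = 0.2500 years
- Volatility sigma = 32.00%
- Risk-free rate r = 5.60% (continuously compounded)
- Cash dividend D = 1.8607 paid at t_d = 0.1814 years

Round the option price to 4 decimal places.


PV(D) = D * exp(-r * t_d) = 1.8607 * 0.98989302 = 1.84189395
S_0' = S_0 - PV(D) = 107.1700 - 1.84189395 = 105.32810605
d1 = (ln(S_0'/K) + (r + sigma^2/2)*T) / (sigma*sqrt(T)) = -0.38700636
d2 = d1 - sigma*sqrt(T) = -0.54700636
exp(-rT) = 0.98609754
N(d1) = 0.34937575; N(d2) = 0.29218718
C = S_0' * N(d1) - K * exp(-rT) * N(d2) = 105.32810605 * 0.34937575 - 115.1000 * 0.98609754 * 0.29218718 = 3.6359

Answer: Price = 3.6359


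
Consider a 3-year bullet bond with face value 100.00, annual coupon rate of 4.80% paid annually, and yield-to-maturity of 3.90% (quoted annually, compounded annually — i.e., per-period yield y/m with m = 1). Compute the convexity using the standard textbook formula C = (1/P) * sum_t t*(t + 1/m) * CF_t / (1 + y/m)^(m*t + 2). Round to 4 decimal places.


Coupon per period c = face * coupon_rate / m = 4.800000
Periods per year m = 1; per-period yield y/m = 0.039000
Number of cashflows N = 3
Cashflows (t years, CF_t, discount factor 1/(1+y/m)^(m*t), PV):
  t = 1.0000: CF_t = 4.800000, DF = 0.962464, PV = 4.619827
  t = 2.0000: CF_t = 4.800000, DF = 0.926337, PV = 4.446417
  t = 3.0000: CF_t = 104.800000, DF = 0.891566, PV = 93.436086
Price P = sum_t PV_t = 102.502330
Convexity numerator sum_t t*(t + 1/m) * CF_t / (1+y/m)^(m*t + 2):
  t = 1.0000: term = 8.559031
  t = 2.0000: term = 24.713275
  t = 3.0000: term = 1038.639395
Convexity = (1/P) * sum = 1071.911700 / 102.502330 = 10.457437

Answer: Convexity = 10.4574


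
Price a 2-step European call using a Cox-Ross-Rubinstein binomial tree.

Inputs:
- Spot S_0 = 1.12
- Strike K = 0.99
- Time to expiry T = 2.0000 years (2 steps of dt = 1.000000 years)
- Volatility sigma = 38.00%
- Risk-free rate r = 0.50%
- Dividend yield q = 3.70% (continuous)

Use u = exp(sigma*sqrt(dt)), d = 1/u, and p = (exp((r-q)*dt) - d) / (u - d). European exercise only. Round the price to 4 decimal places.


Answer: Price = V(0,0) = 0.2457

Derivation:
dt = T/N = 1.000000
u = exp(sigma*sqrt(dt)) = 1.462285; d = 1/u = 0.683861
p = (exp((r-q)*dt) - d) / (u - d) = 0.365669
Discount per step: exp(-r*dt) = 0.995012
Stock lattice S(k, i) with i counting down-moves:
  k=0: S(0,0) = 1.1200
  k=1: S(1,0) = 1.6378; S(1,1) = 0.7659
  k=2: S(2,0) = 2.3949; S(2,1) = 1.1200; S(2,2) = 0.5238
Terminal payoffs V(N, i) = max(S_T - K, 0):
  V(2,0) = 1.404869; V(2,1) = 0.130000; V(2,2) = 0.000000
Backward induction: V(k, i) = exp(-r*dt) * [p * V(k+1, i) + (1-p) * V(k+1, i+1)].
  V(1,0) = exp(-r*dt) * [p*1.404869 + (1-p)*0.130000] = 0.593207
  V(1,1) = exp(-r*dt) * [p*0.130000 + (1-p)*0.000000] = 0.047300
  V(0,0) = exp(-r*dt) * [p*0.593207 + (1-p)*0.047300] = 0.245689


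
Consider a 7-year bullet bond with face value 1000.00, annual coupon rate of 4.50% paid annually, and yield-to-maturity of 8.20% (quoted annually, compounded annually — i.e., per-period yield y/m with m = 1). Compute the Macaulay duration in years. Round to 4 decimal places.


Answer: Macaulay duration = 6.0465 years

Derivation:
Coupon per period c = face * coupon_rate / m = 45.000000
Periods per year m = 1; per-period yield y/m = 0.082000
Number of cashflows N = 7
Cashflows (t years, CF_t, discount factor 1/(1+y/m)^(m*t), PV):
  t = 1.0000: CF_t = 45.000000, DF = 0.924214, PV = 41.589649
  t = 2.0000: CF_t = 45.000000, DF = 0.854172, PV = 38.437753
  t = 3.0000: CF_t = 45.000000, DF = 0.789438, PV = 35.524726
  t = 4.0000: CF_t = 45.000000, DF = 0.729610, PV = 32.832464
  t = 5.0000: CF_t = 45.000000, DF = 0.674316, PV = 30.344236
  t = 6.0000: CF_t = 45.000000, DF = 0.623213, PV = 28.044581
  t = 7.0000: CF_t = 1045.000000, DF = 0.575982, PV = 601.901555
Price P = sum_t PV_t = 808.674962
Macaulay numerator sum_t t * PV_t:
  t * PV_t at t = 1.0000: 41.589649
  t * PV_t at t = 2.0000: 76.875506
  t * PV_t at t = 3.0000: 106.574177
  t * PV_t at t = 4.0000: 131.329854
  t * PV_t at t = 5.0000: 151.721181
  t * PV_t at t = 6.0000: 168.267483
  t * PV_t at t = 7.0000: 4213.310882
Macaulay duration D = (sum_t t * PV_t) / P = 4889.668732 / 808.674962 = 6.046519


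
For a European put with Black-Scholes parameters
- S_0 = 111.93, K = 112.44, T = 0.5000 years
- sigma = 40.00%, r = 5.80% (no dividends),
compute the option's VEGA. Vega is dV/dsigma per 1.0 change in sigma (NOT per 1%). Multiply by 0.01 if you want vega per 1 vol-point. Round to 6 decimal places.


d1 = 0.2278790544; d2 = -0.0549636581
phi(d1) = 0.3887172883; exp(-qT) = 1.0000000000; exp(-rT) = 0.9714164645
Vega = S * exp(-qT) * phi(d1) * sqrt(T) = 111.9300 * 1.0000000000 * 0.3887172883 * 0.7071067812 = 30.765598

Answer: Vega = 30.765598


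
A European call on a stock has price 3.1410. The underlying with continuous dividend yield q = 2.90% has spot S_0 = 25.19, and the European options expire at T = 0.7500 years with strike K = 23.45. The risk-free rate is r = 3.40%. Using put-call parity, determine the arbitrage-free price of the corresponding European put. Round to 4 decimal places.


Put-call parity: C - P = S_0 * exp(-qT) - K * exp(-rT).
S_0 * exp(-qT) = 25.1900 * 0.97848483 = 24.64803276
K * exp(-rT) = 23.4500 * 0.97482238 = 22.85958479
P = C - S*exp(-qT) + K*exp(-rT)
P = 3.1410 - 24.64803276 + 22.85958479 = 1.3526

Answer: Put price = 1.3526


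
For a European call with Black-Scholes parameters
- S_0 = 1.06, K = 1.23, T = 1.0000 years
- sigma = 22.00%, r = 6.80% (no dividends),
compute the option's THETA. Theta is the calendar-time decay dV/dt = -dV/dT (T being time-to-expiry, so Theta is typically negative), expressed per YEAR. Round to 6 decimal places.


Answer: Theta = -0.069751

Derivation:
d1 = -0.2570239148; d2 = -0.4770239148
phi(d1) = 0.3859802103; exp(-qT) = 1.0000000000; exp(-rT) = 0.9342604736
Theta = -S*exp(-qT)*phi(d1)*sigma/(2*sqrt(T)) - r*K*exp(-rT)*N(d2) + q*S*exp(-qT)*N(d1)
N(d1) = 0.3985801559; N(d2) = 0.3166725462; sqrt(T) = 1.0000000000
Term 1 = -1.0600 * 1.0000000000 * 0.3859802103 * 0.2200 / (2 * 1.0000000000) = -0.0450052925
Term 2 = -0.0680 * 1.2300 * 0.9342604736 * 0.3166725462 = -0.0247452823
Term 3 = 0 (no dividend yield, q = 0)
Theta = -0.0450052925 + (-0.0247452823) + (0.0000000000) = -0.069751


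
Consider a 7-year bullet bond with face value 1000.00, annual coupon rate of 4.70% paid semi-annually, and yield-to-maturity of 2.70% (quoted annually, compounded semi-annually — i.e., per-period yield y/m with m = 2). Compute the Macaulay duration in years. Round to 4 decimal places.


Answer: Macaulay duration = 6.1118 years

Derivation:
Coupon per period c = face * coupon_rate / m = 23.500000
Periods per year m = 2; per-period yield y/m = 0.013500
Number of cashflows N = 14
Cashflows (t years, CF_t, discount factor 1/(1+y/m)^(m*t), PV):
  t = 0.5000: CF_t = 23.500000, DF = 0.986680, PV = 23.186976
  t = 1.0000: CF_t = 23.500000, DF = 0.973537, PV = 22.878121
  t = 1.5000: CF_t = 23.500000, DF = 0.960569, PV = 22.573381
  t = 2.0000: CF_t = 23.500000, DF = 0.947774, PV = 22.272699
  t = 2.5000: CF_t = 23.500000, DF = 0.935150, PV = 21.976023
  t = 3.0000: CF_t = 23.500000, DF = 0.922694, PV = 21.683298
  t = 3.5000: CF_t = 23.500000, DF = 0.910403, PV = 21.394473
  t = 4.0000: CF_t = 23.500000, DF = 0.898276, PV = 21.109495
  t = 4.5000: CF_t = 23.500000, DF = 0.886311, PV = 20.828312
  t = 5.0000: CF_t = 23.500000, DF = 0.874505, PV = 20.550876
  t = 5.5000: CF_t = 23.500000, DF = 0.862857, PV = 20.277134
  t = 6.0000: CF_t = 23.500000, DF = 0.851363, PV = 20.007039
  t = 6.5000: CF_t = 23.500000, DF = 0.840023, PV = 19.740542
  t = 7.0000: CF_t = 1023.500000, DF = 0.828834, PV = 848.311403
Price P = sum_t PV_t = 1126.789772
Macaulay numerator sum_t t * PV_t:
  t * PV_t at t = 0.5000: 11.593488
  t * PV_t at t = 1.0000: 22.878121
  t * PV_t at t = 1.5000: 33.860071
  t * PV_t at t = 2.0000: 44.545398
  t * PV_t at t = 2.5000: 54.940057
  t * PV_t at t = 3.0000: 65.049895
  t * PV_t at t = 3.5000: 74.880655
  t * PV_t at t = 4.0000: 84.437979
  t * PV_t at t = 4.5000: 93.727406
  t * PV_t at t = 5.0000: 102.754378
  t * PV_t at t = 5.5000: 111.524239
  t * PV_t at t = 6.0000: 120.042236
  t * PV_t at t = 6.5000: 128.313523
  t * PV_t at t = 7.0000: 5938.179818
Macaulay duration D = (sum_t t * PV_t) / P = 6886.727265 / 1126.789772 = 6.111812


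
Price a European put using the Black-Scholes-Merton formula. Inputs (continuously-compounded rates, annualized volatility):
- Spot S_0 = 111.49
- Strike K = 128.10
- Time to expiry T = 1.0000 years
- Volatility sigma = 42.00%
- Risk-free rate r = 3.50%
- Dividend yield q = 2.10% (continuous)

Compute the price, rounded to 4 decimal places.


d1 = (ln(S/K) + (r - q + 0.5*sigma^2) * T) / (sigma * sqrt(T)) = -0.08732454
d2 = d1 - sigma * sqrt(T) = -0.50732454
exp(-rT) = 0.96560542; exp(-qT) = 0.97921896
P = K * exp(-rT) * N(-d2) - S_0 * exp(-qT) * N(-d1)
N(-d1) = 0.53479323; N(-d2) = 0.69403644
P = 128.1000 * 0.96560542 * 0.69403644 - 111.4900 * 0.97921896 * 0.53479323 = 27.4631

Answer: Price = 27.4631


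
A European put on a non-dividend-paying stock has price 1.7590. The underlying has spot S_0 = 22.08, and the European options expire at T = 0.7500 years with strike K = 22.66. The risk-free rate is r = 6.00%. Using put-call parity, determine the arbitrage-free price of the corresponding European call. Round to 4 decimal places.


Put-call parity: C - P = S_0 * exp(-qT) - K * exp(-rT).
S_0 * exp(-qT) = 22.0800 * 1.00000000 = 22.08000000
K * exp(-rT) = 22.6600 * 0.95599748 = 21.66290294
C = P + S*exp(-qT) - K*exp(-rT)
C = 1.7590 + 22.08000000 - 21.66290294 = 2.1761

Answer: Call price = 2.1761


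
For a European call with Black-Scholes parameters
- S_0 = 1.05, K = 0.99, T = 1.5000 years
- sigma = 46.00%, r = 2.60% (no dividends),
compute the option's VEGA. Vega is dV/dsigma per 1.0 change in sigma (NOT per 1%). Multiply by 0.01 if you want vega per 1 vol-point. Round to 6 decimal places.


d1 = 0.4553574807; d2 = -0.1080251601
phi(d1) = 0.3596536655; exp(-qT) = 1.0000000000; exp(-rT) = 0.9617507091
Vega = S * exp(-qT) * phi(d1) * sqrt(T) = 1.0500 * 1.0000000000 * 0.3596536655 * 1.2247448714 = 0.462508

Answer: Vega = 0.462508


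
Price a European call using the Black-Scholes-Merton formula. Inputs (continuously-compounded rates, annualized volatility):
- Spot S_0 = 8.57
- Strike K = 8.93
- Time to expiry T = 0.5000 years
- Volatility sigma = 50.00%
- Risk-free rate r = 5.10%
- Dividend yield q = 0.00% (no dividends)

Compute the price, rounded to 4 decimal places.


d1 = (ln(S/K) + (r - q + 0.5*sigma^2) * T) / (sigma * sqrt(T)) = 0.13251559
d2 = d1 - sigma * sqrt(T) = -0.22103780
exp(-rT) = 0.97482238; exp(-qT) = 1.00000000
C = S_0 * exp(-qT) * N(d1) - K * exp(-rT) * N(d2)
N(d1) = 0.55271176; N(d2) = 0.41253150
C = 8.5700 * 1.00000000 * 0.55271176 - 8.9300 * 0.97482238 * 0.41253150 = 1.1456

Answer: Price = 1.1456


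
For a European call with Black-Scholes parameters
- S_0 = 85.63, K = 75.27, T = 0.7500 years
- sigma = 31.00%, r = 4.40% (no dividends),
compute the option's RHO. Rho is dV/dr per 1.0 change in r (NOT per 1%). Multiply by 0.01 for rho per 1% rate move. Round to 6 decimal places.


d1 = 0.7374868962; d2 = 0.4690190210
phi(d1) = 0.3039530610; exp(-qT) = 1.0000000000; exp(-rT) = 0.9675385596
N(d2) = 0.6804719799
Rho = K*T*exp(-rT)*N(d2) = 75.2700 * 0.7500 * 0.9675385596 * 0.6804719799 = 37.167359

Answer: Rho = 37.167359


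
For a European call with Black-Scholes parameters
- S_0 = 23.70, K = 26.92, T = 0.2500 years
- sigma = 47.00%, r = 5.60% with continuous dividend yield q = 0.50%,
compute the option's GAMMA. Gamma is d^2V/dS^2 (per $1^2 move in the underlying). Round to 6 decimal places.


d1 = -0.3703487516; d2 = -0.6053487516
phi(d1) = 0.3725002269; exp(-qT) = 0.9987507809; exp(-rT) = 0.9860975443
Gamma = exp(-qT) * phi(d1) / (S * sigma * sqrt(T)) = 0.9987507809 * 0.3725002269 / (23.7000 * 0.4700 * 0.5000000000) = 0.066799

Answer: Gamma = 0.066799


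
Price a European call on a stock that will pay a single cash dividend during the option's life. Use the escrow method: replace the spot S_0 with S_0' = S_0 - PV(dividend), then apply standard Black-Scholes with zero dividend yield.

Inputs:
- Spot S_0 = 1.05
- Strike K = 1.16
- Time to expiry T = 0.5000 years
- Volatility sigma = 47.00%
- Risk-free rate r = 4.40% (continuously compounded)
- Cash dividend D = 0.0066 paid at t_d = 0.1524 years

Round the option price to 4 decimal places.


Answer: Price = 0.1026

Derivation:
PV(D) = D * exp(-r * t_d) = 0.0066 * 0.99331683 = 0.00655589
S_0' = S_0 - PV(D) = 1.0500 - 0.00655589 = 1.04344411
d1 = (ln(S_0'/K) + (r + sigma^2/2)*T) / (sigma*sqrt(T)) = -0.08626137
d2 = d1 - sigma*sqrt(T) = -0.41860156
exp(-rT) = 0.97824024
N(d1) = 0.46562932; N(d2) = 0.33775368
C = S_0' * N(d1) - K * exp(-rT) * N(d2) = 1.04344411 * 0.46562932 - 1.1600 * 0.97824024 * 0.33775368 = 0.1026


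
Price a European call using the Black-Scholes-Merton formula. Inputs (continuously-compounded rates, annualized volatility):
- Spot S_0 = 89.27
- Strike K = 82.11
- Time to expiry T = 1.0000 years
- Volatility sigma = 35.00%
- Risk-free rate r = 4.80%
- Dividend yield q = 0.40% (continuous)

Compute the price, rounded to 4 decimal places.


d1 = (ln(S/K) + (r - q + 0.5*sigma^2) * T) / (sigma * sqrt(T)) = 0.53958764
d2 = d1 - sigma * sqrt(T) = 0.18958764
exp(-rT) = 0.95313379; exp(-qT) = 0.99600799
C = S_0 * exp(-qT) * N(d1) - K * exp(-rT) * N(d2)
N(d1) = 0.70525928; N(d2) = 0.57518386
C = 89.2700 * 0.99600799 * 0.70525928 - 82.1100 * 0.95313379 * 0.57518386 = 17.6922

Answer: Price = 17.6922


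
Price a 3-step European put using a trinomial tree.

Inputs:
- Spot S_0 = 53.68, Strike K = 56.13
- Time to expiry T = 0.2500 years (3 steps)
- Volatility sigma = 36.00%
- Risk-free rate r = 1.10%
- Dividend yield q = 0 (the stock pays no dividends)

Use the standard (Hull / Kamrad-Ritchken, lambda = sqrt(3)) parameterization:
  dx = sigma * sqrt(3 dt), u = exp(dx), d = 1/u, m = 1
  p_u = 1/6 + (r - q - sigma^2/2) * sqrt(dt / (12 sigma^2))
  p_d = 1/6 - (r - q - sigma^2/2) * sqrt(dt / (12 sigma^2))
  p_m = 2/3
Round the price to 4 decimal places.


dt = T/N = 0.083333; dx = sigma*sqrt(3*dt) = 0.180000
u = exp(dx) = 1.197217; d = 1/u = 0.835270
p_u = 0.154213, p_m = 0.666667, p_d = 0.179120
Discount per step: exp(-r*dt) = 0.999084
Stock lattice S(k, j) with j the centered position index:
  k=0: S(0,+0) = 53.6800
  k=1: S(1,-1) = 44.8373; S(1,+0) = 53.6800; S(1,+1) = 64.2666
  k=2: S(2,-2) = 37.4513; S(2,-1) = 44.8373; S(2,+0) = 53.6800; S(2,+1) = 64.2666; S(2,+2) = 76.9411
  k=3: S(3,-3) = 31.2819; S(3,-2) = 37.4513; S(3,-1) = 44.8373; S(3,+0) = 53.6800; S(3,+1) = 64.2666; S(3,+2) = 76.9411; S(3,+3) = 92.1152
Terminal payoffs V(N, j) = max(K - S_T, 0):
  V(3,-3) = 24.848074; V(3,-2) = 18.678735; V(3,-1) = 11.292695; V(3,+0) = 2.450000; V(3,+1) = 0.000000; V(3,+2) = 0.000000; V(3,+3) = 0.000000
Backward induction: V(k, j) = exp(-r*dt) * [p_u * V(k+1, j+1) + p_m * V(k+1, j) + p_d * V(k+1, j-1)]
  V(2,-2) = exp(-r*dt) * [p_u*11.292695 + p_m*18.678735 + p_d*24.848074] = 18.627683
  V(2,-1) = exp(-r*dt) * [p_u*2.450000 + p_m*11.292695 + p_d*18.678735] = 11.241717
  V(2,+0) = exp(-r*dt) * [p_u*0.000000 + p_m*2.450000 + p_d*11.292695] = 3.652735
  V(2,+1) = exp(-r*dt) * [p_u*0.000000 + p_m*0.000000 + p_d*2.450000] = 0.438443
  V(2,+2) = exp(-r*dt) * [p_u*0.000000 + p_m*0.000000 + p_d*0.000000] = 0.000000
  V(1,-1) = exp(-r*dt) * [p_u*3.652735 + p_m*11.241717 + p_d*18.627683] = 11.383935
  V(1,+0) = exp(-r*dt) * [p_u*0.438443 + p_m*3.652735 + p_d*11.241717] = 4.512253
  V(1,+1) = exp(-r*dt) * [p_u*0.000000 + p_m*0.438443 + p_d*3.652735] = 0.945707
  V(0,+0) = exp(-r*dt) * [p_u*0.945707 + p_m*4.512253 + p_d*11.383935] = 5.188345

Answer: Price = V(0,0) = 5.1883


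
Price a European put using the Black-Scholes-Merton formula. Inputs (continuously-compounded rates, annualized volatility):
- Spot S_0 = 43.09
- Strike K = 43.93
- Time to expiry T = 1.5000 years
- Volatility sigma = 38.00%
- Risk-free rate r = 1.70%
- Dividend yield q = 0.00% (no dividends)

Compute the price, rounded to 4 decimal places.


d1 = (ln(S/K) + (r - q + 0.5*sigma^2) * T) / (sigma * sqrt(T)) = 0.24600933
d2 = d1 - sigma * sqrt(T) = -0.21939372
exp(-rT) = 0.97482238; exp(-qT) = 1.00000000
P = K * exp(-rT) * N(-d2) - S_0 * exp(-qT) * N(-d1)
N(-d1) = 0.40283750; N(-d2) = 0.58682832
P = 43.9300 * 0.97482238 * 0.58682832 - 43.0900 * 1.00000000 * 0.40283750 = 7.7720

Answer: Price = 7.7720


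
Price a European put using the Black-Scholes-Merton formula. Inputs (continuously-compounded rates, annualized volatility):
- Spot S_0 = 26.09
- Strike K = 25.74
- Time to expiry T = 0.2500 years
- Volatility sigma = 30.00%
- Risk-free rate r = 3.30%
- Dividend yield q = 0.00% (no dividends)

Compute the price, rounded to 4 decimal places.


Answer: Price = 1.2784

Derivation:
d1 = (ln(S/K) + (r - q + 0.5*sigma^2) * T) / (sigma * sqrt(T)) = 0.22003931
d2 = d1 - sigma * sqrt(T) = 0.07003931
exp(-rT) = 0.99178394; exp(-qT) = 1.00000000
P = K * exp(-rT) * N(-d2) - S_0 * exp(-qT) * N(-d1)
N(-d1) = 0.41292027; N(-d2) = 0.47208118
P = 25.7400 * 0.99178394 * 0.47208118 - 26.0900 * 1.00000000 * 0.41292027 = 1.2784


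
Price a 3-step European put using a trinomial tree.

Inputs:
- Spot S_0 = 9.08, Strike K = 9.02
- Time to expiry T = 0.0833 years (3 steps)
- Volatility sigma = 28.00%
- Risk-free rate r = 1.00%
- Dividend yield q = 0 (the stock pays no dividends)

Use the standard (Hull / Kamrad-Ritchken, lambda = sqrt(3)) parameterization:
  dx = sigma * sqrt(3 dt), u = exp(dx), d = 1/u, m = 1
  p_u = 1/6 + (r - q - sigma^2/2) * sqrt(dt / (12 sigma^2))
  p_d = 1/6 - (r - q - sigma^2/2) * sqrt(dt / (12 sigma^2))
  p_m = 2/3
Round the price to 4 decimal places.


Answer: Price = V(0,0) = 0.2426

Derivation:
dt = T/N = 0.027767; dx = sigma*sqrt(3*dt) = 0.080813
u = exp(dx) = 1.084168; d = 1/u = 0.922366
p_u = 0.161650, p_m = 0.666667, p_d = 0.171683
Discount per step: exp(-r*dt) = 0.999722
Stock lattice S(k, j) with j the centered position index:
  k=0: S(0,+0) = 9.0800
  k=1: S(1,-1) = 8.3751; S(1,+0) = 9.0800; S(1,+1) = 9.8442
  k=2: S(2,-2) = 7.7249; S(2,-1) = 8.3751; S(2,+0) = 9.0800; S(2,+1) = 9.8442; S(2,+2) = 10.6728
  k=3: S(3,-3) = 7.1252; S(3,-2) = 7.7249; S(3,-1) = 8.3751; S(3,+0) = 9.0800; S(3,+1) = 9.8442; S(3,+2) = 10.6728; S(3,+3) = 11.5711
Terminal payoffs V(N, j) = max(K - S_T, 0):
  V(3,-3) = 1.894816; V(3,-2) = 1.295103; V(3,-1) = 0.644914; V(3,+0) = 0.000000; V(3,+1) = 0.000000; V(3,+2) = 0.000000; V(3,+3) = 0.000000
Backward induction: V(k, j) = exp(-r*dt) * [p_u * V(k+1, j+1) + p_m * V(k+1, j) + p_d * V(k+1, j-1)]
  V(2,-2) = exp(-r*dt) * [p_u*0.644914 + p_m*1.295103 + p_d*1.894816] = 1.292602
  V(2,-1) = exp(-r*dt) * [p_u*0.000000 + p_m*0.644914 + p_d*1.295103] = 0.652109
  V(2,+0) = exp(-r*dt) * [p_u*0.000000 + p_m*0.000000 + p_d*0.644914] = 0.110690
  V(2,+1) = exp(-r*dt) * [p_u*0.000000 + p_m*0.000000 + p_d*0.000000] = 0.000000
  V(2,+2) = exp(-r*dt) * [p_u*0.000000 + p_m*0.000000 + p_d*0.000000] = 0.000000
  V(1,-1) = exp(-r*dt) * [p_u*0.110690 + p_m*0.652109 + p_d*1.292602] = 0.674363
  V(1,+0) = exp(-r*dt) * [p_u*0.000000 + p_m*0.110690 + p_d*0.652109] = 0.185698
  V(1,+1) = exp(-r*dt) * [p_u*0.000000 + p_m*0.000000 + p_d*0.110690] = 0.018998
  V(0,+0) = exp(-r*dt) * [p_u*0.018998 + p_m*0.185698 + p_d*0.674363] = 0.242579
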